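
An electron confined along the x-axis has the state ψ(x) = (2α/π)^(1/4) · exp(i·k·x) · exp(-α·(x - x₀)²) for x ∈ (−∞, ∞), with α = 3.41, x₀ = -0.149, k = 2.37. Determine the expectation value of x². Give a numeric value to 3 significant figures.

0.0955

⟨x²⟩ = ∫ x²·|ψ|² dx (integrals over the domain).
Gaussian moments (u = x − x₀): ∫u^(2j)·e^(−2αu²) du = (2j−1)!!/(4α)^j · √(π/(2α)), odd powers integrate to 0; here √(π/(2α)) = 0.67871.
⟨x²⟩ = 0.095515.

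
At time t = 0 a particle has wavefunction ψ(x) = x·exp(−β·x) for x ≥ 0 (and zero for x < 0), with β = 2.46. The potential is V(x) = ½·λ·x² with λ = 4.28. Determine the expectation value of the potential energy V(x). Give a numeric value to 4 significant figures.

1.061

⟨V⟩ = ∫ V(x)·|ψ|² dx / ∫|ψ|² dx.
Every integrand reduces to terms xʲ·e^(−2βx) on [0, ∞); use ∫₀^∞ xʲ·e^(−2βx) dx = j!/(2β)^(j+1).
State is unnormalized: ∫|ψ|² dx = 0.016793, and ∫ψ*·V(x)·ψ dx = 0.017816, so ⟨V⟩ = 0.017816 / 0.016793.
⟨V⟩ = 1.0609.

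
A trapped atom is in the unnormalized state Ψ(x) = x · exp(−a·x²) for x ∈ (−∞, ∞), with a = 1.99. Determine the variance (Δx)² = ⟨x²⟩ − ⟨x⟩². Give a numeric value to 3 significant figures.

Compute ⟨x⟩ and ⟨x²⟩ separately, then (Δx)² = ⟨x²⟩ − ⟨x⟩².
Expand each integrand as polynomial × e^(−2ax²) and use ∫x^(2j)·e^(−2ax²) dx = (2j−1)!!/(4a)^j · √(π/(2a)), odd powers → 0; here √(π/(2a)) = 0.88845.
Normalization: ∫|Ψ|² dx = 0.11161.
⟨x⟩ = 0.0000 and ⟨x²⟩ = 0.37688.
(Δx)² = 0.37688 − (0.0000)² = 0.37688.

0.377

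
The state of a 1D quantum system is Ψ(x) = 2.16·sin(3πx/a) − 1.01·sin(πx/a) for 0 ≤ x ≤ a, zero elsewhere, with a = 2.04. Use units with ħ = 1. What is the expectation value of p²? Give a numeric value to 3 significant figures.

17.9

p² Ψ = −ħ² d²Ψ/dx²; ⟨p²⟩ = −ħ² ∫ Ψ*·Ψ'' dx / ∫|Ψ|² dx.
d²/dx² sin(jπx/a) = −(jπ/a)²·sin(jπx/a); on 0 ≤ x ≤ a, ∫sin²(jπx/a) dx = a/2 and ∫sin(jπx/a)·sin(lπx/a) dx = 0 for j ≠ l, so only diagonal terms survive in ∫|Ψ|² and ∫Ψ·Ψ″; ∫Ψ·Ψ′ dx = [Ψ²/2] between the walls = 0.
State is unnormalized: ∫|Ψ|² dx = 5.7994, and ∫Ψ*·(−ħ² Ψ'') dx = 104.04, so ⟨p²⟩ = 104.04 / 5.7994.
⟨p²⟩ = 17.940.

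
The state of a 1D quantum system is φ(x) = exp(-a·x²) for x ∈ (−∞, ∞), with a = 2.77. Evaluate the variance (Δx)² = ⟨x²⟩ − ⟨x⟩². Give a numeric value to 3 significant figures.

0.0903

Compute ⟨x⟩ and ⟨x²⟩ separately, then (Δx)² = ⟨x²⟩ − ⟨x⟩².
Gaussian moments: ∫x^(2j)·e^(−2ax²) dx = (2j−1)!!/(4a)^j · √(π/(2a)), odd powers integrate to 0; here √(π/(2a)) = 0.75304.
Normalization: ∫|φ|² dx = 0.75304.
⟨x⟩ = 0.0000 and ⟨x²⟩ = 0.090253.
(Δx)² = 0.090253 − (0.0000)² = 0.090253.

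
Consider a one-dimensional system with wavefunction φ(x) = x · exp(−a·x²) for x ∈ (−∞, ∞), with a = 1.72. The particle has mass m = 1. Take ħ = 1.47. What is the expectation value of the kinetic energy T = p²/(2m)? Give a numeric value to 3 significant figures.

T = −(ħ²/2m) d²/dx², so ⟨T⟩ = −(ħ²/2m) ∫ φ*·φ'' dx / ∫|φ|² dx; with m = 1.
Expand each integrand as polynomial × e^(−2ax²) and use ∫x^(2j)·e^(−2ax²) dx = (2j−1)!!/(4a)^j · √(π/(2a)), odd powers → 0; here √(π/(2a)) = 0.95564. Differentiate with the product rule, d/dx e^(−ax²) = −2ax·e^(−ax²).
State is unnormalized: ∫|φ|² dx = 0.13890, and ∫φ*·(−ħ²/2m · φ'') dx = 0.77439, so ⟨T⟩ = 0.77439 / 0.13890.
⟨T⟩ = 5.5751.

5.58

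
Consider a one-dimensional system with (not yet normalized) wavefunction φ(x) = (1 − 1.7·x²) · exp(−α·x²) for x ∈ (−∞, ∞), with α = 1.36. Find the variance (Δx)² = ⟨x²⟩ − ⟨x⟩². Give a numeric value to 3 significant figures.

Compute ⟨x⟩ and ⟨x²⟩ separately, then (Δx)² = ⟨x²⟩ − ⟨x⟩².
Expand each integrand as polynomial × e^(−2αx²) and use ∫x^(2j)·e^(−2αx²) dx = (2j−1)!!/(4α)^j · √(π/(2α)), odd powers → 0; here √(π/(2α)) = 1.0747.
Normalization: ∫|φ|² dx = 0.71787.
⟨x⟩ = 0.0000 and ⟨x²⟩ = 0.16232.
(Δx)² = 0.16232 − (0.0000)² = 0.16232.

0.162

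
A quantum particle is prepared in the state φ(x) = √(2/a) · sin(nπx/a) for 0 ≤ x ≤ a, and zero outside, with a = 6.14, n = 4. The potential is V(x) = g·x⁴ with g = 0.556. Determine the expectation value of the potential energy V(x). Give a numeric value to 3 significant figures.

153.

⟨V⟩ = ∫ V(x)·|φ|² dx.
With sin²θ = (1 − cos2θ)/2 on 0 ≤ x ≤ a: ∫sin²(nπx/a) dx = a/2, ∫x·sin²(nπx/a) dx = a²/4, ∫x²·sin²(nπx/a) dx = a³·(1/6 − 1/(4n²π²)); higher powers xᵏ the same way, integrating xᵏ·cos(2nπx/a) by parts.
⟨V⟩ = 153.09.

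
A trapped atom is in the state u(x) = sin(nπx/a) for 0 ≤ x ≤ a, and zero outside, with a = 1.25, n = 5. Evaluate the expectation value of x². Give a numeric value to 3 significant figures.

0.518

⟨x²⟩ = ∫ x²·|u|² dx / ∫|u|² dx (integrals over the domain).
With sin²θ = (1 − cos2θ)/2 on 0 ≤ x ≤ a: ∫sin²(nπx/a) dx = a/2, ∫x·sin²(nπx/a) dx = a²/4, ∫x²·sin²(nπx/a) dx = a³·(1/6 − 1/(4n²π²)); higher powers xᵏ the same way, integrating xᵏ·cos(2nπx/a) by parts.
State is unnormalized: ∫|u|² dx = 0.62500, and ∫u*·x²·u dx = 0.32354, so ⟨x²⟩ = 0.32354 / 0.62500.
⟨x²⟩ = 0.51767.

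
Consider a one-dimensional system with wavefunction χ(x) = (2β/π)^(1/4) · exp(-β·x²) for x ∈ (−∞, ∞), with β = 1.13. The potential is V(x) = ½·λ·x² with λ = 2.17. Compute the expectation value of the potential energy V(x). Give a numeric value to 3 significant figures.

0.240

⟨V⟩ = ∫ V(x)·|χ|² dx.
Gaussian moments: ∫x^(2j)·e^(−2βx²) dx = (2j−1)!!/(4β)^j · √(π/(2β)), odd powers integrate to 0; here √(π/(2β)) = 1.1790.
⟨V⟩ = 0.24004.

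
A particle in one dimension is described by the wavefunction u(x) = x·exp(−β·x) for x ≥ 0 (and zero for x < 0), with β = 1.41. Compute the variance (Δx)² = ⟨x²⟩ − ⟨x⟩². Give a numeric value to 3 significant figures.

0.377

Compute ⟨x⟩ and ⟨x²⟩ separately, then (Δx)² = ⟨x²⟩ − ⟨x⟩².
Every integrand reduces to terms xʲ·e^(−2βx) on [0, ∞); use ∫₀^∞ xʲ·e^(−2βx) dx = j!/(2β)^(j+1).
Normalization: ∫|u|² dx = 0.089183.
⟨x⟩ = 1.0638 and ⟨x²⟩ = 1.5090.
(Δx)² = 1.5090 − (1.0638)² = 0.37724.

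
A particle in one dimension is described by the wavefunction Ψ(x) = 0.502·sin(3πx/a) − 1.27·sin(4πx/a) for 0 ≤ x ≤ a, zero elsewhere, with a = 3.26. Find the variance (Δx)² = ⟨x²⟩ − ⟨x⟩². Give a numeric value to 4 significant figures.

0.6527

Compute ⟨x⟩ and ⟨x²⟩ separately, then (Δx)² = ⟨x²⟩ − ⟨x⟩².
On 0 ≤ x ≤ a (j ≠ l): ∫sin²(jπx/a) dx = a/2, ∫sin(jπx/a)·sin(lπx/a) dx = 0; diagonal moments ∫x·sin²(jπx/a) dx = a²/4, ∫x²·sin²(jπx/a) dx = a³·(1/6 − 1/(4j²π²)); cross terms ∫x·sin(jπx/a)·sin(lπx/a) dx = 0 for j + l even and −4jla²/(π²(j² − l²)²) for j + l odd, ∫x²·sin(jπx/a)·sin(lπx/a) dx = (−1)^(j+l)·4jla³/(π²(j² − l²)²); higher powers the same way via product-to-sum and parts.
Normalization: ∫|Ψ|² dx = 3.0398.
⟨x⟩ = 2.0725 and ⟨x²⟩ = 4.9478.
(Δx)² = 4.9478 − (2.0725)² = 0.65268.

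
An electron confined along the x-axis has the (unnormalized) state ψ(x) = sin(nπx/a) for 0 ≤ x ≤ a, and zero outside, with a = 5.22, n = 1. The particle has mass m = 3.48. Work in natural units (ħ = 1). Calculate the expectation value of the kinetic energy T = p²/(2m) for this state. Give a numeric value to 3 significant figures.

0.0520

T = −(ħ²/2m) d²/dx², so ⟨T⟩ = −(ħ²/2m) ∫ ψ*·ψ'' dx / ∫|ψ|² dx; with m = 3.48.
d/dx sin(nπx/a) = (nπ/a)·cos(nπx/a) and d²/dx² sin(nπx/a) = −(nπ/a)²·sin(nπx/a); on 0 ≤ x ≤ a, ∫sin²(nπx/a) dx = a/2 and ∫sin(nπx/a)·cos(nπx/a) dx = 0.
State is unnormalized: ∫|ψ|² dx = 2.6100, and ∫ψ*·(−ħ²/2m · ψ'') dx = 0.13583, so ⟨T⟩ = 0.13583 / 2.6100.
⟨T⟩ = 0.052041.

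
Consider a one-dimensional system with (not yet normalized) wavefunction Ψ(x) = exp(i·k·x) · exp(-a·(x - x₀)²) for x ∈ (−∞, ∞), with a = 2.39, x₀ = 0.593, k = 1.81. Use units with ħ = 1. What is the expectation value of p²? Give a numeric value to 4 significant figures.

5.666

p² Ψ = −ħ² d²Ψ/dx²; ⟨p²⟩ = −ħ² ∫ Ψ*·Ψ'' dx / ∫|Ψ|² dx.
Gaussian moments (u = x − x₀): ∫u^(2j)·e^(−2au²) du = (2j−1)!!/(4a)^j · √(π/(2a)), odd powers integrate to 0; here √(π/(2a)) = 0.81070. Derivatives: Ψ′ = (ik − 2au)·Ψ, Ψ″ = ((ik − 2au)² − 2a)·Ψ; the odd-in-u pieces drop out.
State is unnormalized: ∫|Ψ|² dx = 0.81070, and ∫Ψ*·(−ħ² Ψ'') dx = 4.5935, so ⟨p²⟩ = 4.5935 / 0.81070.
⟨p²⟩ = 5.6661.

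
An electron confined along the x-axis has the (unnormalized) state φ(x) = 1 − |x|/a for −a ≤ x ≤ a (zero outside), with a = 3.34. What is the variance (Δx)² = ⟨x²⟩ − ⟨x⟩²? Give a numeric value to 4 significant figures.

Compute ⟨x⟩ and ⟨x²⟩ separately, then (Δx)² = ⟨x²⟩ − ⟨x⟩².
φ is even, so ∫ over [−a, a] = 2∫₀ᵃ with φ = 1 − x/a there: ∫₀ᵃ (1 − x/a)² dx = a/3, ∫₀ᵃ x²(1 − x/a)² dx = a³/30, ∫₀ᵃ x⁴(1 − x/a)² dx = a⁵/105.
Normalization: ∫|φ|² dx = 2.2267.
⟨x⟩ = 0.0000 and ⟨x²⟩ = 1.1156.
(Δx)² = 1.1156 − (0.0000)² = 1.1156.

1.116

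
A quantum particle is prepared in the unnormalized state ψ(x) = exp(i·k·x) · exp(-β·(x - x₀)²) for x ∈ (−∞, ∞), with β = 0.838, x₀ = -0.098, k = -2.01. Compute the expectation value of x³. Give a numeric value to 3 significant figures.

⟨x³⟩ = ∫ x³·|ψ|² dx / ∫|ψ|² dx (integrals over the domain).
Gaussian moments (u = x − x₀): ∫u^(2j)·e^(−2βu²) du = (2j−1)!!/(4β)^j · √(π/(2β)), odd powers integrate to 0; here √(π/(2β)) = 1.3691.
State is unnormalized: ∫|ψ|² dx = 1.3691, and ∫ψ*·x³·ψ dx = -0.12137, so ⟨x³⟩ = -0.12137 / 1.3691.
⟨x³⟩ = -0.088650.

-0.0887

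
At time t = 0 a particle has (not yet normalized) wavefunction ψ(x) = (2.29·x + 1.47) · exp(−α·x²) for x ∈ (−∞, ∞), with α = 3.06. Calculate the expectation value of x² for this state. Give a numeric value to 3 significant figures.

0.109

⟨x²⟩ = ∫ x²·|ψ|² dx / ∫|ψ|² dx (integrals over the domain).
Expand each integrand as polynomial × e^(−2αx²) and use ∫x^(2j)·e^(−2αx²) dx = (2j−1)!!/(4α)^j · √(π/(2α)), odd powers → 0; here √(π/(2α)) = 0.71647.
State is unnormalized: ∫|ψ|² dx = 1.8552, and ∫ψ*·x²·ψ dx = 0.20173, so ⟨x²⟩ = 0.20173 / 1.8552.
⟨x²⟩ = 0.10874.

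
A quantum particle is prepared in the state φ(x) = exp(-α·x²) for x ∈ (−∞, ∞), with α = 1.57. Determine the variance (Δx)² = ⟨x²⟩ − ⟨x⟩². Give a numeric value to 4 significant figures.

Compute ⟨x⟩ and ⟨x²⟩ separately, then (Δx)² = ⟨x²⟩ − ⟨x⟩².
Gaussian moments: ∫x^(2j)·e^(−2αx²) dx = (2j−1)!!/(4α)^j · √(π/(2α)), odd powers integrate to 0; here √(π/(2α)) = 1.0003.
Normalization: ∫|φ|² dx = 1.0003.
⟨x⟩ = 0.0000 and ⟨x²⟩ = 0.15924.
(Δx)² = 0.15924 − (0.0000)² = 0.15924.

0.1592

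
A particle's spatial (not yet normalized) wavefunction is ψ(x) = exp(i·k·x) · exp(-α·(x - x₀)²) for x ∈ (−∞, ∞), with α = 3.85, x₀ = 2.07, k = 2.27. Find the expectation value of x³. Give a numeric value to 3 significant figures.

9.27

⟨x³⟩ = ∫ x³·|ψ|² dx / ∫|ψ|² dx (integrals over the domain).
Gaussian moments (u = x − x₀): ∫u^(2j)·e^(−2αu²) du = (2j−1)!!/(4α)^j · √(π/(2α)), odd powers integrate to 0; here √(π/(2α)) = 0.63875.
State is unnormalized: ∫|ψ|² dx = 0.63875, and ∫ψ*·x³·ψ dx = 5.9231, so ⟨x³⟩ = 5.9231 / 0.63875.
⟨x³⟩ = 9.2730.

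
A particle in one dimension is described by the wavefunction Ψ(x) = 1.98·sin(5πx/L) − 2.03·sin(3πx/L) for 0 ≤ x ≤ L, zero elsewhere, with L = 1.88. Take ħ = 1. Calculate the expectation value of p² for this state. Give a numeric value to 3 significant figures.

p² Ψ = −ħ² d²Ψ/dx²; ⟨p²⟩ = −ħ² ∫ Ψ*·Ψ'' dx / ∫|Ψ|² dx.
d²/dx² sin(jπx/L) = −(jπ/L)²·sin(jπx/L); on 0 ≤ x ≤ L, ∫sin²(jπx/L) dx = L/2 and ∫sin(jπx/L)·sin(lπx/L) dx = 0 for j ≠ l, so only diagonal terms survive in ∫|Ψ|² and ∫Ψ·Ψ″; ∫Ψ·Ψ′ dx = [Ψ²/2] between the walls = 0.
State is unnormalized: ∫|Ψ|² dx = 7.5588, and ∫Ψ*·(−ħ² Ψ'') dx = 354.62, so ⟨p²⟩ = 354.62 / 7.5588.
⟨p²⟩ = 46.914.

46.9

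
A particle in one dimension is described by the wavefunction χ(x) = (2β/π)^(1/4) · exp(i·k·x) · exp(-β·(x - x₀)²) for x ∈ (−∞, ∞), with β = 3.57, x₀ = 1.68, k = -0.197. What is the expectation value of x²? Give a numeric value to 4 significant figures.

2.892

⟨x²⟩ = ∫ x²·|χ|² dx (integrals over the domain).
Gaussian moments (u = x − x₀): ∫u^(2j)·e^(−2βu²) du = (2j−1)!!/(4β)^j · √(π/(2β)), odd powers integrate to 0; here √(π/(2β)) = 0.66332.
⟨x²⟩ = 2.8924.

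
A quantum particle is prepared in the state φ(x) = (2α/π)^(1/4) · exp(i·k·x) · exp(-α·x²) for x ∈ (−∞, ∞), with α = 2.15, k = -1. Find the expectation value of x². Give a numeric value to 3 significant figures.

⟨x²⟩ = ∫ x²·|φ|² dx (integrals over the domain).
Gaussian moments: ∫x^(2j)·e^(−2αx²) dx = (2j−1)!!/(4α)^j · √(π/(2α)), odd powers integrate to 0; here √(π/(2α)) = 0.85475.
⟨x²⟩ = 0.11628.

0.116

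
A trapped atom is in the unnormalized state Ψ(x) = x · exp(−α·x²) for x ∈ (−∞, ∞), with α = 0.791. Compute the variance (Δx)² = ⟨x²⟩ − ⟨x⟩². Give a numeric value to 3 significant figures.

0.948

Compute ⟨x⟩ and ⟨x²⟩ separately, then (Δx)² = ⟨x²⟩ − ⟨x⟩².
Expand each integrand as polynomial × e^(−2αx²) and use ∫x^(2j)·e^(−2αx²) dx = (2j−1)!!/(4α)^j · √(π/(2α)), odd powers → 0; here √(π/(2α)) = 1.4092.
Normalization: ∫|Ψ|² dx = 0.44538.
⟨x⟩ = 0.0000 and ⟨x²⟩ = 0.94817.
(Δx)² = 0.94817 − (0.0000)² = 0.94817.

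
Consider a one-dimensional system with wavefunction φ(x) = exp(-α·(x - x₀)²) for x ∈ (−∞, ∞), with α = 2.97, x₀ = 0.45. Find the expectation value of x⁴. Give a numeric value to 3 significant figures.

0.165

⟨x⁴⟩ = ∫ x⁴·|φ|² dx / ∫|φ|² dx (integrals over the domain).
Gaussian moments (u = x − x₀): ∫u^(2j)·e^(−2αu²) du = (2j−1)!!/(4α)^j · √(π/(2α)), odd powers integrate to 0; here √(π/(2α)) = 0.72725.
State is unnormalized: ∫|φ|² dx = 0.72725, and ∫φ*·x⁴·φ dx = 0.11966, so ⟨x⁴⟩ = 0.11966 / 0.72725.
⟨x⁴⟩ = 0.16454.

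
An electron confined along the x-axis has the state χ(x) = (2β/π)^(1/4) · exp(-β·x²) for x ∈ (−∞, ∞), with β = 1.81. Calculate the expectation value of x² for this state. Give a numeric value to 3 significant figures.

⟨x²⟩ = ∫ x²·|χ|² dx (integrals over the domain).
Gaussian moments: ∫x^(2j)·e^(−2βx²) dx = (2j−1)!!/(4β)^j · √(π/(2β)), odd powers integrate to 0; here √(π/(2β)) = 0.93158.
⟨x²⟩ = 0.13812.

0.138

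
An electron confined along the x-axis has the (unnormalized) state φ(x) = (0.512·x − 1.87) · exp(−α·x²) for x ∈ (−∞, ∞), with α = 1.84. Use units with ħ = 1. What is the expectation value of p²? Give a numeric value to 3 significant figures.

p² φ = −ħ² d²φ/dx²; ⟨p²⟩ = −ħ² ∫ φ*·φ'' dx / ∫|φ|² dx.
Expand each integrand as polynomial × e^(−2αx²) and use ∫x^(2j)·e^(−2αx²) dx = (2j−1)!!/(4α)^j · √(π/(2α)), odd powers → 0; here √(π/(2α)) = 0.92396. Differentiate with the product rule, d/dx e^(−αx²) = −2αx·e^(−αx²).
State is unnormalized: ∫|φ|² dx = 3.2639, and ∫φ*·(−ħ² φ'') dx = 6.1267, so ⟨p²⟩ = 6.1267 / 3.2639.
⟨p²⟩ = 1.8771.

1.88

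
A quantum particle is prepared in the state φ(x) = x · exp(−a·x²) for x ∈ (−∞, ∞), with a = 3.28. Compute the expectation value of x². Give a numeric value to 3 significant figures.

0.229

⟨x²⟩ = ∫ x²·|φ|² dx / ∫|φ|² dx (integrals over the domain).
Expand each integrand as polynomial × e^(−2ax²) and use ∫x^(2j)·e^(−2ax²) dx = (2j−1)!!/(4a)^j · √(π/(2a)), odd powers → 0; here √(π/(2a)) = 0.69203.
State is unnormalized: ∫|φ|² dx = 0.052746, and ∫φ*·x²·φ dx = 0.012061, so ⟨x²⟩ = 0.012061 / 0.052746.
⟨x²⟩ = 0.22866.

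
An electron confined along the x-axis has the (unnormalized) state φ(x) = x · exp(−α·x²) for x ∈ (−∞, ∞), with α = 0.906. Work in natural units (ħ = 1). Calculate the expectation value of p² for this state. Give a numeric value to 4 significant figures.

p² φ = −ħ² d²φ/dx²; ⟨p²⟩ = −ħ² ∫ φ*·φ'' dx / ∫|φ|² dx.
Expand each integrand as polynomial × e^(−2αx²) and use ∫x^(2j)·e^(−2αx²) dx = (2j−1)!!/(4α)^j · √(π/(2α)), odd powers → 0; here √(π/(2α)) = 1.3167. Differentiate with the product rule, d/dx e^(−αx²) = −2αx·e^(−αx²).
State is unnormalized: ∫|φ|² dx = 0.36334, and ∫φ*·(−ħ² φ'') dx = 0.98755, so ⟨p²⟩ = 0.98755 / 0.36334.
⟨p²⟩ = 2.7180.

2.718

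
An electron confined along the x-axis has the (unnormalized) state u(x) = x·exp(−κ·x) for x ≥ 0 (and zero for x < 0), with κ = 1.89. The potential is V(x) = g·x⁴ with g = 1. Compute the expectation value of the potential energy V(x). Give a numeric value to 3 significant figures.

1.76

⟨V⟩ = ∫ V(x)·|u|² dx / ∫|u|² dx.
Every integrand reduces to terms xʲ·e^(−2κx) on [0, ∞); use ∫₀^∞ xʲ·e^(−2κx) dx = j!/(2κ)^(j+1).
State is unnormalized: ∫|u|² dx = 0.037030, and ∫u*·V(x)·u dx = 0.065296, so ⟨V⟩ = 0.065296 / 0.037030.
⟨V⟩ = 1.7633.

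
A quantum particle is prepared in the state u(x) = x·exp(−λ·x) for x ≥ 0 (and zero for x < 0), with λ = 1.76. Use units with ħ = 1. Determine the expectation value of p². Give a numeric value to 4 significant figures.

3.098

p² u = −ħ² d²u/dx²; ⟨p²⟩ = −ħ² ∫ u*·u'' dx / ∫|u|² dx.
Differentiate x·exp(−λ·x) with the product rule; every integrand then reduces to terms xʲ·e^(−2λx) on [0, ∞), with ∫₀^∞ xʲ·e^(−2λx) dx = j!/(2λ)^(j+1).
State is unnormalized: ∫|u|² dx = 0.045857, and ∫u*·(−ħ² u'') dx = 0.14205, so ⟨p²⟩ = 0.14205 / 0.045857.
⟨p²⟩ = 3.0976.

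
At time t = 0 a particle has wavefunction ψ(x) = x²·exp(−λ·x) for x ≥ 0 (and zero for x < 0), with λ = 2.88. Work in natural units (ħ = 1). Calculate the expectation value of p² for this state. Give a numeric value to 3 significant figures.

p² ψ = −ħ² d²ψ/dx²; ⟨p²⟩ = −ħ² ∫ ψ*·ψ'' dx / ∫|ψ|² dx.
Differentiate x²·exp(−λ·x) with the product rule; every integrand then reduces to terms xʲ·e^(−2λx) on [0, ∞), with ∫₀^∞ xʲ·e^(−2λx) dx = j!/(2λ)^(j+1).
State is unnormalized: ∫|ψ|² dx = 0.0037853, and ∫ψ*·(−ħ² ψ'') dx = 0.010466, so ⟨p²⟩ = 0.010466 / 0.0037853.
⟨p²⟩ = 2.7648.

2.76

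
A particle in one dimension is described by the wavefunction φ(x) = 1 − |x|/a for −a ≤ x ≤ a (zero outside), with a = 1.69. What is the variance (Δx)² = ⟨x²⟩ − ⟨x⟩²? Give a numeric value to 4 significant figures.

Compute ⟨x⟩ and ⟨x²⟩ separately, then (Δx)² = ⟨x²⟩ − ⟨x⟩².
φ is even, so ∫ over [−a, a] = 2∫₀ᵃ with φ = 1 − x/a there: ∫₀ᵃ (1 − x/a)² dx = a/3, ∫₀ᵃ x²(1 − x/a)² dx = a³/30, ∫₀ᵃ x⁴(1 − x/a)² dx = a⁵/105.
Normalization: ∫|φ|² dx = 1.1267.
⟨x⟩ = 0.0000 and ⟨x²⟩ = 0.28561.
(Δx)² = 0.28561 − (0.0000)² = 0.28561.

0.2856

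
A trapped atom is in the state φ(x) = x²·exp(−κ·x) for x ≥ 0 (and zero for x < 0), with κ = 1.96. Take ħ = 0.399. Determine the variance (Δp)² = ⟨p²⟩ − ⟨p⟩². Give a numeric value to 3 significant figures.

Compute ⟨p⟩ and ⟨p²⟩ separately; (Δp)² = ⟨p²⟩ − ⟨p⟩².
Differentiate x²·exp(−κ·x) with the product rule; every integrand then reduces to terms xʲ·e^(−2κx) on [0, ∞), with ∫₀^∞ xʲ·e^(−2κx) dx = j!/(2κ)^(j+1).
Normalization: ∫|φ|² dx = 0.025929.
⟨p⟩ = 0.0000 and ⟨p²⟩ = 0.20386.
(Δp)² = 0.20386 − (0.0000)² = 0.20386.

0.204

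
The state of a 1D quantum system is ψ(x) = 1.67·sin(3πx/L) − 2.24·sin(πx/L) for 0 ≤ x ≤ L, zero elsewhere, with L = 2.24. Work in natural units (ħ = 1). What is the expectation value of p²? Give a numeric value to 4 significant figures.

p² ψ = −ħ² d²ψ/dx²; ⟨p²⟩ = −ħ² ∫ ψ*·ψ'' dx / ∫|ψ|² dx.
d²/dx² sin(jπx/L) = −(jπ/L)²·sin(jπx/L); on 0 ≤ x ≤ L, ∫sin²(jπx/L) dx = L/2 and ∫sin(jπx/L)·sin(lπx/L) dx = 0 for j ≠ l, so only diagonal terms survive in ∫|ψ|² and ∫ψ·ψ″; ∫ψ·ψ′ dx = [ψ²/2] between the walls = 0.
State is unnormalized: ∫|ψ|² dx = 8.7433, and ∫ψ*·(−ħ² ψ'') dx = 66.350, so ⟨p²⟩ = 66.350 / 8.7433.
⟨p²⟩ = 7.5887.

7.589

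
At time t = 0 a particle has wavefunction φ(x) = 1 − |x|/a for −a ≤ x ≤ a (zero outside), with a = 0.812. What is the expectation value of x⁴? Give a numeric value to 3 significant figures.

⟨x⁴⟩ = ∫ x⁴·|φ|² dx / ∫|φ|² dx (integrals over the domain).
φ is even, so ∫ over [−a, a] = 2∫₀ᵃ with φ = 1 − x/a there: ∫₀ᵃ (1 − x/a)² dx = a/3, ∫₀ᵃ x²(1 − x/a)² dx = a³/30, ∫₀ᵃ x⁴(1 − x/a)² dx = a⁵/105.
State is unnormalized: ∫|φ|² dx = 0.54133, and ∫φ*·x⁴·φ dx = 0.0067239, so ⟨x⁴⟩ = 0.0067239 / 0.54133.
⟨x⁴⟩ = 0.012421.

0.0124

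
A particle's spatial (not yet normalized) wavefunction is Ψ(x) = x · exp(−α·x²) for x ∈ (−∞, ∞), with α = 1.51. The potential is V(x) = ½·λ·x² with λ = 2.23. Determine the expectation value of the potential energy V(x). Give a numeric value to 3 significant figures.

⟨V⟩ = ∫ V(x)·|Ψ|² dx / ∫|Ψ|² dx.
Expand each integrand as polynomial × e^(−2αx²) and use ∫x^(2j)·e^(−2αx²) dx = (2j−1)!!/(4α)^j · √(π/(2α)), odd powers → 0; here √(π/(2α)) = 1.0199.
State is unnormalized: ∫|Ψ|² dx = 0.16886, and ∫Ψ*·V(x)·Ψ dx = 0.093518, so ⟨V⟩ = 0.093518 / 0.16886.
⟨V⟩ = 0.55381.

0.554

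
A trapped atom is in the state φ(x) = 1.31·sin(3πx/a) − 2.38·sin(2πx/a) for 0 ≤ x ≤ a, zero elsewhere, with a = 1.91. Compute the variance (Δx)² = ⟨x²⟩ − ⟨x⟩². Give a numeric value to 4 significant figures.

Compute ⟨x⟩ and ⟨x²⟩ separately, then (Δx)² = ⟨x²⟩ − ⟨x⟩².
On 0 ≤ x ≤ a (j ≠ l): ∫sin²(jπx/a) dx = a/2, ∫sin(jπx/a)·sin(lπx/a) dx = 0; diagonal moments ∫x·sin²(jπx/a) dx = a²/4, ∫x²·sin²(jπx/a) dx = a³·(1/6 − 1/(4j²π²)); cross terms ∫x·sin(jπx/a)·sin(lπx/a) dx = 0 for j + l even and −4jla²/(π²(j² − l²)²) for j + l odd, ∫x²·sin(jπx/a)·sin(lπx/a) dx = (−1)^(j+l)·4jla³/(π²(j² − l²)²); higher powers the same way via product-to-sum and parts.
Normalization: ∫|φ|² dx = 7.0484.
⟨x⟩ = 1.2689 and ⟨x²⟩ = 1.7754.
(Δx)² = 1.7754 − (1.2689)² = 0.16522.

0.1652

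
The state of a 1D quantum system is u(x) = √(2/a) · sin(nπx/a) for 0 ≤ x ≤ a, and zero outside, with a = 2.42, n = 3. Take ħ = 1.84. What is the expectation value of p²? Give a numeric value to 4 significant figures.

p² u = −ħ² d²u/dx²; ⟨p²⟩ = −ħ² ∫ u*·u'' dx.
d/dx sin(nπx/a) = (nπ/a)·cos(nπx/a) and d²/dx² sin(nπx/a) = −(nπ/a)²·sin(nπx/a); on 0 ≤ x ≤ a, ∫sin²(nπx/a) dx = a/2 and ∫sin(nπx/a)·cos(nπx/a) dx = 0.
⟨p²⟩ = 51.351.

51.35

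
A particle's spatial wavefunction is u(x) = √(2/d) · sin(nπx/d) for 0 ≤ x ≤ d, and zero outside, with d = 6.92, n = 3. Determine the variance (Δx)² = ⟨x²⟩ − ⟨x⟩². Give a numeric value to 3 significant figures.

Compute ⟨x⟩ and ⟨x²⟩ separately, then (Δx)² = ⟨x²⟩ − ⟨x⟩².
With sin²θ = (1 − cos2θ)/2 on 0 ≤ x ≤ d: ∫sin²(nπx/d) dx = d/2, ∫x·sin²(nπx/d) dx = d²/4, ∫x²·sin²(nπx/d) dx = d³·(1/6 − 1/(4n²π²)); higher powers xᵏ the same way, integrating xᵏ·cos(2nπx/d) by parts.
⟨x⟩ = 3.4600 and ⟨x²⟩ = 15.693.
(Δx)² = 15.693 − (3.4600)² = 3.7210.

3.72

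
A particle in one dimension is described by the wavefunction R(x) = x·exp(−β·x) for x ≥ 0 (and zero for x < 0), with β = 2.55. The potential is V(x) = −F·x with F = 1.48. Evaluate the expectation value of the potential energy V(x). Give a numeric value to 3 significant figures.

-0.871

⟨V⟩ = ∫ V(x)·|R|² dx / ∫|R|² dx.
Every integrand reduces to terms xʲ·e^(−2βx) on [0, ∞); use ∫₀^∞ xʲ·e^(−2βx) dx = j!/(2β)^(j+1).
State is unnormalized: ∫|R|² dx = 0.015077, and ∫R*·V(x)·R dx = -0.013126, so ⟨V⟩ = -0.013126 / 0.015077.
⟨V⟩ = -0.87059.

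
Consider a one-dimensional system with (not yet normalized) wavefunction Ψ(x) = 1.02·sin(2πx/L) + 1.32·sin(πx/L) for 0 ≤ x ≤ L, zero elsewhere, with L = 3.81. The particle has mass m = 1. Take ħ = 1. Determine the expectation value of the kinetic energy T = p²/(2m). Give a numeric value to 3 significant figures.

0.721

T = −(ħ²/2m) d²/dx², so ⟨T⟩ = −(ħ²/2m) ∫ Ψ*·Ψ'' dx / ∫|Ψ|² dx; with m = 1.
d²/dx² sin(jπx/L) = −(jπ/L)²·sin(jπx/L); on 0 ≤ x ≤ L, ∫sin²(jπx/L) dx = L/2 and ∫sin(jπx/L)·sin(lπx/L) dx = 0 for j ≠ l, so only diagonal terms survive in ∫|Ψ|² and ∫Ψ·Ψ″; ∫Ψ·Ψ′ dx = [Ψ²/2] between the walls = 0.
State is unnormalized: ∫|Ψ|² dx = 5.3012, and ∫Ψ*·(−ħ²/2m · Ψ'') dx = 3.8235, so ⟨T⟩ = 3.8235 / 5.3012.
⟨T⟩ = 0.72125.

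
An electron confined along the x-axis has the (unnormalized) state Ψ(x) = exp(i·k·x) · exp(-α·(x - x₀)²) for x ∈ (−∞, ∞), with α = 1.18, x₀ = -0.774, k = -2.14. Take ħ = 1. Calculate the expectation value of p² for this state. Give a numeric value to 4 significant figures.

p² Ψ = −ħ² d²Ψ/dx²; ⟨p²⟩ = −ħ² ∫ Ψ*·Ψ'' dx / ∫|Ψ|² dx.
Gaussian moments (u = x − x₀): ∫u^(2j)·e^(−2αu²) du = (2j−1)!!/(4α)^j · √(π/(2α)), odd powers integrate to 0; here √(π/(2α)) = 1.1538. Derivatives: Ψ′ = (ik − 2αu)·Ψ, Ψ″ = ((ik − 2αu)² − 2α)·Ψ; the odd-in-u pieces drop out.
State is unnormalized: ∫|Ψ|² dx = 1.1538, and ∫Ψ*·(−ħ² Ψ'') dx = 6.6452, so ⟨p²⟩ = 6.6452 / 1.1538.
⟨p²⟩ = 5.7596.

5.760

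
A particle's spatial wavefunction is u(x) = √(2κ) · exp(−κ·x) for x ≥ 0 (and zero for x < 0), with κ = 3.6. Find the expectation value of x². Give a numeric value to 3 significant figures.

0.0386

⟨x²⟩ = ∫ x²·|u|² dx (integrals over the domain).
Every integrand reduces to terms xʲ·e^(−2κx) on [0, ∞); use ∫₀^∞ xʲ·e^(−2κx) dx = j!/(2κ)^(j+1).
⟨x²⟩ = 0.038580.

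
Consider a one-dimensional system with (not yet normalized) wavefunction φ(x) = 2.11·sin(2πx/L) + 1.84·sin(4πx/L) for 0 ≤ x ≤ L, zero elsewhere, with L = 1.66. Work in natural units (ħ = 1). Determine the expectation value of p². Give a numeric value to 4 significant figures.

p² φ = −ħ² d²φ/dx²; ⟨p²⟩ = −ħ² ∫ φ*·φ'' dx / ∫|φ|² dx.
d²/dx² sin(jπx/L) = −(jπ/L)²·sin(jπx/L); on 0 ≤ x ≤ L, ∫sin²(jπx/L) dx = L/2 and ∫sin(jπx/L)·sin(lπx/L) dx = 0 for j ≠ l, so only diagonal terms survive in ∫|φ|² and ∫φ·φ″; ∫φ·φ′ dx = [φ²/2] between the walls = 0.
State is unnormalized: ∫|φ|² dx = 6.5053, and ∫φ*·(−ħ² φ'') dx = 213.97, so ⟨p²⟩ = 213.97 / 6.5053.
⟨p²⟩ = 32.892.

32.89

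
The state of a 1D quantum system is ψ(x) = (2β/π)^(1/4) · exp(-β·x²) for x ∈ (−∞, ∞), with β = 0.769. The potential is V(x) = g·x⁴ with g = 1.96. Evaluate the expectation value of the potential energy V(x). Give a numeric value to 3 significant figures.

⟨V⟩ = ∫ V(x)·|ψ|² dx.
Gaussian moments: ∫x^(2j)·e^(−2βx²) dx = (2j−1)!!/(4β)^j · √(π/(2β)), odd powers integrate to 0; here √(π/(2β)) = 1.4292.
⟨V⟩ = 0.62145.

0.621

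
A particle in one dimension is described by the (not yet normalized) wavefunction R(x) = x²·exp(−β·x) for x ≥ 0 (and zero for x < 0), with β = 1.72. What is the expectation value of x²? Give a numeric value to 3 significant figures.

⟨x²⟩ = ∫ x²·|R|² dx / ∫|R|² dx (integrals over the domain).
Every integrand reduces to terms xʲ·e^(−2βx) on [0, ∞); use ∫₀^∞ xʲ·e^(−2βx) dx = j!/(2β)^(j+1).
State is unnormalized: ∫|R|² dx = 0.049822, and ∫R*·x²·R dx = 0.12631, so ⟨x²⟩ = 0.12631 / 0.049822.
⟨x²⟩ = 2.5352.

2.54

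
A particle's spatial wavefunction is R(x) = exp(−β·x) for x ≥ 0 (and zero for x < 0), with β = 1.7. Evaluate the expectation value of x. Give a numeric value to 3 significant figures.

⟨x⟩ = ∫ x·|R|² dx / ∫|R|² dx (integrals over the domain).
Every integrand reduces to terms xʲ·e^(−2βx) on [0, ∞); use ∫₀^∞ xʲ·e^(−2βx) dx = j!/(2β)^(j+1).
State is unnormalized: ∫|R|² dx = 0.29412, and ∫R*·x·R dx = 0.086505, so ⟨x⟩ = 0.086505 / 0.29412.
⟨x⟩ = 0.29412.

0.294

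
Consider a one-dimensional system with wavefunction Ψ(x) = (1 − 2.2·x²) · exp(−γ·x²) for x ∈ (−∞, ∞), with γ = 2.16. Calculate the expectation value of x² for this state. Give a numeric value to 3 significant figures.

⟨x²⟩ = ∫ x²·|Ψ|² dx / ∫|Ψ|² dx (integrals over the domain).
Expand each integrand as polynomial × e^(−2γx²) and use ∫x^(2j)·e^(−2γx²) dx = (2j−1)!!/(4γ)^j · √(π/(2γ)), odd powers → 0; here √(π/(2γ)) = 0.85277.
State is unnormalized: ∫|Ψ|² dx = 0.58436, and ∫Ψ*·x²·Ψ dx = 0.043899, so ⟨x²⟩ = 0.043899 / 0.58436.
⟨x²⟩ = 0.075122.

0.0751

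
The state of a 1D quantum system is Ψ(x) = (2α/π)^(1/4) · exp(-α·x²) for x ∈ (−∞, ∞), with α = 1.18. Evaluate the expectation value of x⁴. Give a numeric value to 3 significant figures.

⟨x⁴⟩ = ∫ x⁴·|Ψ|² dx (integrals over the domain).
Gaussian moments: ∫x^(2j)·e^(−2αx²) dx = (2j−1)!!/(4α)^j · √(π/(2α)), odd powers integrate to 0; here √(π/(2α)) = 1.1538.
⟨x⁴⟩ = 0.13466.

0.135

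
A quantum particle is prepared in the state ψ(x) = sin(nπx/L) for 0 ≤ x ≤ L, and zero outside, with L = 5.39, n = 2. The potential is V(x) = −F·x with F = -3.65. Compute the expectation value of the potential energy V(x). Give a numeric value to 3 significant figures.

⟨V⟩ = ∫ V(x)·|ψ|² dx / ∫|ψ|² dx.
With sin²θ = (1 − cos2θ)/2 on 0 ≤ x ≤ L: ∫sin²(nπx/L) dx = L/2, ∫x·sin²(nπx/L) dx = L²/4, ∫x²·sin²(nπx/L) dx = L³·(1/6 − 1/(4n²π²)); higher powers xᵏ the same way, integrating xᵏ·cos(2nπx/L) by parts.
State is unnormalized: ∫|ψ|² dx = 2.6950, and ∫ψ*·V(x)·ψ dx = 26.510, so ⟨V⟩ = 26.510 / 2.6950.
⟨V⟩ = 9.8368.

9.84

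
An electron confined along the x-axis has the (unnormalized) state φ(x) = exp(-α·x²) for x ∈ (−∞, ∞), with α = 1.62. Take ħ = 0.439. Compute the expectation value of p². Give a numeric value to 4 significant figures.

p² φ = −ħ² d²φ/dx²; ⟨p²⟩ = −ħ² ∫ φ*·φ'' dx / ∫|φ|² dx.
Gaussian moments: ∫x^(2j)·e^(−2αx²) dx = (2j−1)!!/(4α)^j · √(π/(2α)), odd powers integrate to 0; here √(π/(2α)) = 0.98470. Derivatives: d/dx e^(−αx²) = −2αx·e^(−αx²), d²/dx² e^(−αx²) = (4α²x² − 2α)·e^(−αx²).
State is unnormalized: ∫|φ|² dx = 0.98470, and ∫φ*·(−ħ² φ'') dx = 0.30743, so ⟨p²⟩ = 0.30743 / 0.98470.
⟨p²⟩ = 0.31221.

0.3122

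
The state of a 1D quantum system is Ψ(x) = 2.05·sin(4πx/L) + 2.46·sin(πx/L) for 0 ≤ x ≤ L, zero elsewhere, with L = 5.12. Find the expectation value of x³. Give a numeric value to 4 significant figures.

⟨x³⟩ = ∫ x³·|Ψ|² dx / ∫|Ψ|² dx (integrals over the domain).
On 0 ≤ x ≤ L (j ≠ l): ∫sin²(jπx/L) dx = L/2, ∫sin(jπx/L)·sin(lπx/L) dx = 0; diagonal moments ∫x·sin²(jπx/L) dx = L²/4, ∫x²·sin²(jπx/L) dx = L³·(1/6 − 1/(4j²π²)); cross terms ∫x·sin(jπx/L)·sin(lπx/L) dx = 0 for j + l even and −4jlL²/(π²(j² − l²)²) for j + l odd, ∫x²·sin(jπx/L)·sin(lπx/L) dx = (−1)^(j+l)·4jlL³/(π²(j² − l²)²); higher powers the same way via product-to-sum and parts.
State is unnormalized: ∫|Ψ|² dx = 26.250, and ∫Ψ*·x³·Ψ dx = 645.63, so ⟨x³⟩ = 645.63 / 26.250.
⟨x³⟩ = 24.595.

24.60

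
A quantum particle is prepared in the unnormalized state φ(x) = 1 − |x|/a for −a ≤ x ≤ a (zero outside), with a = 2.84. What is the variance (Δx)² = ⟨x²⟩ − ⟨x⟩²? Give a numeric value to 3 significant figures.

Compute ⟨x⟩ and ⟨x²⟩ separately, then (Δx)² = ⟨x²⟩ − ⟨x⟩².
φ is even, so ∫ over [−a, a] = 2∫₀ᵃ with φ = 1 − x/a there: ∫₀ᵃ (1 − x/a)² dx = a/3, ∫₀ᵃ x²(1 − x/a)² dx = a³/30, ∫₀ᵃ x⁴(1 − x/a)² dx = a⁵/105.
Normalization: ∫|φ|² dx = 1.8933.
⟨x⟩ = 0.0000 and ⟨x²⟩ = 0.80656.
(Δx)² = 0.80656 − (0.0000)² = 0.80656.

0.807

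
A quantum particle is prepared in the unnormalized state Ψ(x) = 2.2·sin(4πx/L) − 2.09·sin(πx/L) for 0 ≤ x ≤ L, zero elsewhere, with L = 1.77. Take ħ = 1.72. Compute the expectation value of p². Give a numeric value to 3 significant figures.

82.8

p² Ψ = −ħ² d²Ψ/dx²; ⟨p²⟩ = −ħ² ∫ Ψ*·Ψ'' dx / ∫|Ψ|² dx.
d²/dx² sin(jπx/L) = −(jπ/L)²·sin(jπx/L); on 0 ≤ x ≤ L, ∫sin²(jπx/L) dx = L/2 and ∫sin(jπx/L)·sin(lπx/L) dx = 0 for j ≠ l, so only diagonal terms survive in ∫|Ψ|² and ∫Ψ·Ψ″; ∫Ψ·Ψ′ dx = [Ψ²/2] between the walls = 0.
State is unnormalized: ∫|Ψ|² dx = 8.1492, and ∫Ψ*·(−ħ² Ψ'') dx = 674.76, so ⟨p²⟩ = 674.76 / 8.1492.
⟨p²⟩ = 82.801.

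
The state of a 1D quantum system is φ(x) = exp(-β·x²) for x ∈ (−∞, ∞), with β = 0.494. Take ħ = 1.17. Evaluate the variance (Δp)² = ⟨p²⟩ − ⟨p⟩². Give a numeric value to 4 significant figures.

0.6762

Compute ⟨p⟩ and ⟨p²⟩ separately; (Δp)² = ⟨p²⟩ − ⟨p⟩².
Gaussian moments: ∫x^(2j)·e^(−2βx²) dx = (2j−1)!!/(4β)^j · √(π/(2β)), odd powers integrate to 0; here √(π/(2β)) = 1.7832. Derivatives: d/dx e^(−βx²) = −2βx·e^(−βx²), d²/dx² e^(−βx²) = (4β²x² − 2β)·e^(−βx²).
Normalization: ∫|φ|² dx = 1.7832.
⟨p⟩ = 0.0000 and ⟨p²⟩ = 0.67624.
(Δp)² = 0.67624 − (0.0000)² = 0.67624.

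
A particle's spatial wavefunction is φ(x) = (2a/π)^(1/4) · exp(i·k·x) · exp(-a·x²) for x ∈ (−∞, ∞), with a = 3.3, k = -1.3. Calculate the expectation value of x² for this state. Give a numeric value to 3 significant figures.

⟨x²⟩ = ∫ x²·|φ|² dx (integrals over the domain).
Gaussian moments: ∫x^(2j)·e^(−2ax²) dx = (2j−1)!!/(4a)^j · √(π/(2a)), odd powers integrate to 0; here √(π/(2a)) = 0.68993.
⟨x²⟩ = 0.075758.

0.0758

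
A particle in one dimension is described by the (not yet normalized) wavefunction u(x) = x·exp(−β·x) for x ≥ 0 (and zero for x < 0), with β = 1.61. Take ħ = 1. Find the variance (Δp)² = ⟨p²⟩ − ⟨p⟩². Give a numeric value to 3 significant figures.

2.59

Compute ⟨p⟩ and ⟨p²⟩ separately; (Δp)² = ⟨p²⟩ − ⟨p⟩².
Differentiate x·exp(−β·x) with the product rule; every integrand then reduces to terms xʲ·e^(−2βx) on [0, ∞), with ∫₀^∞ xʲ·e^(−2βx) dx = j!/(2β)^(j+1).
Normalization: ∫|u|² dx = 0.059905.
⟨p⟩ = 0.0000 and ⟨p²⟩ = 2.5921.
(Δp)² = 2.5921 − (0.0000)² = 2.5921.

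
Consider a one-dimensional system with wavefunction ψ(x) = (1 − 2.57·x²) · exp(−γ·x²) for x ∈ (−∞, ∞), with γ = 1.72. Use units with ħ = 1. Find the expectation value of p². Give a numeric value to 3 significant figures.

6.98

p² ψ = −ħ² d²ψ/dx²; ⟨p²⟩ = −ħ² ∫ ψ*·ψ'' dx / ∫|ψ|² dx.
Expand each integrand as polynomial × e^(−2γx²) and use ∫x^(2j)·e^(−2γx²) dx = (2j−1)!!/(4γ)^j · √(π/(2γ)), odd powers → 0; here √(π/(2γ)) = 0.95564. Differentiate with the product rule, d/dx e^(−γx²) = −2γx·e^(−γx²).
State is unnormalized: ∫|ψ|² dx = 0.64173, and ∫ψ*·(−ħ² ψ'') dx = 4.4772, so ⟨p²⟩ = 4.4772 / 0.64173.
⟨p²⟩ = 6.9768.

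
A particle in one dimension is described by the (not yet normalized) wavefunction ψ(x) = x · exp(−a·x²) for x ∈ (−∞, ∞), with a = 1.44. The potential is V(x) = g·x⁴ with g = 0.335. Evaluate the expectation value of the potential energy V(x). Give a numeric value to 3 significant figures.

⟨V⟩ = ∫ V(x)·|ψ|² dx / ∫|ψ|² dx.
Expand each integrand as polynomial × e^(−2ax²) and use ∫x^(2j)·e^(−2ax²) dx = (2j−1)!!/(4a)^j · √(π/(2a)), odd powers → 0; here √(π/(2a)) = 1.0444.
State is unnormalized: ∫|ψ|² dx = 0.18132, and ∫ψ*·V(x)·ψ dx = 0.027463, so ⟨V⟩ = 0.027463 / 0.18132.
⟨V⟩ = 0.15146.

0.151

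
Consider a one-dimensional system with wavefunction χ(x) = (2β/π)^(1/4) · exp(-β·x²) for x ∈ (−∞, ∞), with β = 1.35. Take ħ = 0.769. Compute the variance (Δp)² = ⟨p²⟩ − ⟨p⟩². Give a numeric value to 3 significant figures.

Compute ⟨p⟩ and ⟨p²⟩ separately; (Δp)² = ⟨p²⟩ − ⟨p⟩².
Gaussian moments: ∫x^(2j)·e^(−2βx²) dx = (2j−1)!!/(4β)^j · √(π/(2β)), odd powers integrate to 0; here √(π/(2β)) = 1.0787. Derivatives: d/dx e^(−βx²) = −2βx·e^(−βx²), d²/dx² e^(−βx²) = (4β²x² − 2β)·e^(−βx²).
⟨p⟩ = 0.0000 and ⟨p²⟩ = 0.79834.
(Δp)² = 0.79834 − (0.0000)² = 0.79834.

0.798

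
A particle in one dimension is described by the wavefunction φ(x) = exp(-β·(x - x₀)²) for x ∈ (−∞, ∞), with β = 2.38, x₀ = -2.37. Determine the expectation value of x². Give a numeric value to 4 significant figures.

5.722

⟨x²⟩ = ∫ x²·|φ|² dx / ∫|φ|² dx (integrals over the domain).
Gaussian moments (u = x − x₀): ∫u^(2j)·e^(−2βu²) du = (2j−1)!!/(4β)^j · √(π/(2β)), odd powers integrate to 0; here √(π/(2β)) = 0.81240.
State is unnormalized: ∫|φ|² dx = 0.81240, and ∫φ*·x²·φ dx = 4.6485, so ⟨x²⟩ = 4.6485 / 0.81240.
⟨x²⟩ = 5.7219.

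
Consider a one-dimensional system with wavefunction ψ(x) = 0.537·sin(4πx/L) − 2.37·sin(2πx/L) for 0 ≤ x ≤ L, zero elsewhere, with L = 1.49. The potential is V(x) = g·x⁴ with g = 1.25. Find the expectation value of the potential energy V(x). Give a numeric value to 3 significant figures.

0.889

⟨V⟩ = ∫ V(x)·|ψ|² dx / ∫|ψ|² dx.
On 0 ≤ x ≤ L (j ≠ l): ∫sin²(jπx/L) dx = L/2, ∫sin(jπx/L)·sin(lπx/L) dx = 0; diagonal moments ∫x·sin²(jπx/L) dx = L²/4, ∫x²·sin²(jπx/L) dx = L³·(1/6 − 1/(4j²π²)); cross terms ∫x·sin(jπx/L)·sin(lπx/L) dx = 0 for j + l even and −4jlL²/(π²(j² − l²)²) for j + l odd, ∫x²·sin(jπx/L)·sin(lπx/L) dx = (−1)^(j+l)·4jlL³/(π²(j² − l²)²); higher powers the same way via product-to-sum and parts.
State is unnormalized: ∫|ψ|² dx = 4.3994, and ∫ψ*·V(x)·ψ dx = 3.9099, so ⟨V⟩ = 3.9099 / 4.3994.
⟨V⟩ = 0.88874.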